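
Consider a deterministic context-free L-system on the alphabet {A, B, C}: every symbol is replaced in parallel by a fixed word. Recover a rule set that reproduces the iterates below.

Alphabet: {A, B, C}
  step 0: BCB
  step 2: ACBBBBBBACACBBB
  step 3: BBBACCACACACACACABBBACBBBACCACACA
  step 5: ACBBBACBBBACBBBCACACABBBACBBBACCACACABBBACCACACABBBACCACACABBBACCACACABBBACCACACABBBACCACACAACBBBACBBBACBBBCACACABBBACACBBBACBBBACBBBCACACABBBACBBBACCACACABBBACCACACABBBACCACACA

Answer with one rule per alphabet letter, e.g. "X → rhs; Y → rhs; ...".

  step 2 ⇒ step 3: ACBBBBBBACACBBB ⇒ BBB·AC·CA·CA·CA·CA·CA·CA·BBB·AC·BBB·AC·CA·CA·CA
    A ↦ BBB
    B ↦ CA
    C ↦ AC

A->BBB, B->CA, C->AC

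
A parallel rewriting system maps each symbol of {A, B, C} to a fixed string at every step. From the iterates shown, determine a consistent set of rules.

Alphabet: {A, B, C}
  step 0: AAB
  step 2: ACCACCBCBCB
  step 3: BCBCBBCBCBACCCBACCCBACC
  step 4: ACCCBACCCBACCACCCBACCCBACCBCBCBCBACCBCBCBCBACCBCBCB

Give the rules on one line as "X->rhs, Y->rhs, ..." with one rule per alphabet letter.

A->B, B->ACC, C->CB

  step 3 ⇒ step 4: BCBCBBCBCBACCCBACCCBACC ⇒ ACC·CB·ACC·CB·ACC·ACC·CB·ACC·CB·ACC·B·CB·CB·CB·ACC·B·CB·CB·CB·ACC·B·CB·CB
    A ↦ B
    B ↦ ACC
    C ↦ CB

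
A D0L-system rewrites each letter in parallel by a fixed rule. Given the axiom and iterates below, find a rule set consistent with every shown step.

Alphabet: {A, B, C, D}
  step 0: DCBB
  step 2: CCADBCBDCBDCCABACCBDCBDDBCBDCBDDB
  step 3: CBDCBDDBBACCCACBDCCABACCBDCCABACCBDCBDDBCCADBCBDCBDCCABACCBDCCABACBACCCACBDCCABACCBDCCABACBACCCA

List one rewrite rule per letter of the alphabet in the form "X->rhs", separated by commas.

A->DB, B->CCA, C->CBD, D->BAC

  step 2 ⇒ step 3: CCADBCBDCBDCCABACCBDCBDDBCBDCBDDB ⇒ CBD·CBD·DB·BAC·CCA·CBD·CCA·BAC·CBD·CCA·BAC·CBD·CBD·DB·CCA·DB·CBD·CBD·CCA·BAC·CBD·CCA·BAC·BAC·CCA·CBD·CCA·BAC·CBD·CCA·BAC·BAC·CCA
    A ↦ DB
    B ↦ CCA
    C ↦ CBD
    D ↦ BAC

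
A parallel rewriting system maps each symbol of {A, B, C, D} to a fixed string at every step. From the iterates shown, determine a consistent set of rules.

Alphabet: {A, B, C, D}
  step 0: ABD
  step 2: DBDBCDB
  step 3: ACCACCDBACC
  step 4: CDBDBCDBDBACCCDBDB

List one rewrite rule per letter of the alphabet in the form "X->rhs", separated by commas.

  step 3 ⇒ step 4: ACCACCDBACC ⇒ C·DB·DB·C·DB·DB·AC·C·C·DB·DB
    A ↦ C
    B ↦ C
    C ↦ DB
    D ↦ AC

A->C, B->C, C->DB, D->AC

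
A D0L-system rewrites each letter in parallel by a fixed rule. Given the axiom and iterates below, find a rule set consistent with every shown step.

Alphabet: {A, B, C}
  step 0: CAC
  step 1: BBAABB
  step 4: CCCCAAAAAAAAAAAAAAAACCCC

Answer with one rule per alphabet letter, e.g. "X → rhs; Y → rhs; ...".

A->AA, B->C, C->BB

  step 0 ⇒ step 1: CAC ⇒ BB·AA·BB
    A ↦ AA
    C ↦ BB
    B ↦ C  (constrained at step 1)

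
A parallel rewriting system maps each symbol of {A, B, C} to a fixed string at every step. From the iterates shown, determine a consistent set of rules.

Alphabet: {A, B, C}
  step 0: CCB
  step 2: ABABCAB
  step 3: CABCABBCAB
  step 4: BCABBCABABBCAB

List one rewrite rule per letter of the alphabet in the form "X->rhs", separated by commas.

  step 3 ⇒ step 4: CABCABBCAB ⇒ B·C·AB·B·C·AB·AB·B·C·AB
    A ↦ C
    B ↦ AB
    C ↦ B

A->C, B->AB, C->B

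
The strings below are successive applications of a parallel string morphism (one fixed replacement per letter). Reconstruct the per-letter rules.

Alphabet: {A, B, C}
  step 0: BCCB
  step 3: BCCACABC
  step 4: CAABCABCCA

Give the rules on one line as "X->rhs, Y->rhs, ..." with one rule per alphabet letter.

  step 3 ⇒ step 4: BCCACABC ⇒ C·A·A·BC·A·BC·C·A
    A ↦ BC
    B ↦ C
    C ↦ A

A->BC, B->C, C->A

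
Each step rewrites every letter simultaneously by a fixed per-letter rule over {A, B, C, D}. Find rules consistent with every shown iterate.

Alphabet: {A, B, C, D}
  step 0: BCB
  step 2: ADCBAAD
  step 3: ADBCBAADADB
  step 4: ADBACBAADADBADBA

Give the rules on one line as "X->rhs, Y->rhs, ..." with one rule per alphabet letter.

A->AD, B->A, C->CB, D->B

  step 3 ⇒ step 4: ADBCBAADADB ⇒ AD·B·A·CB·A·AD·AD·B·AD·B·A
    A ↦ AD
    B ↦ A
    C ↦ CB
    D ↦ B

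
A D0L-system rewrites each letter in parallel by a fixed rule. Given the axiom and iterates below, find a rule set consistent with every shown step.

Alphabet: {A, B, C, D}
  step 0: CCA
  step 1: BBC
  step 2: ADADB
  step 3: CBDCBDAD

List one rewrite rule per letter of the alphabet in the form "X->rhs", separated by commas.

  step 2 ⇒ step 3: ADADB ⇒ C·BD·C·BD·AD
    A ↦ C
    B ↦ AD
    D ↦ BD
  step 0 ⇒ step 1: CCA ⇒ B·B·C
    C ↦ B

A->C, B->AD, C->B, D->BD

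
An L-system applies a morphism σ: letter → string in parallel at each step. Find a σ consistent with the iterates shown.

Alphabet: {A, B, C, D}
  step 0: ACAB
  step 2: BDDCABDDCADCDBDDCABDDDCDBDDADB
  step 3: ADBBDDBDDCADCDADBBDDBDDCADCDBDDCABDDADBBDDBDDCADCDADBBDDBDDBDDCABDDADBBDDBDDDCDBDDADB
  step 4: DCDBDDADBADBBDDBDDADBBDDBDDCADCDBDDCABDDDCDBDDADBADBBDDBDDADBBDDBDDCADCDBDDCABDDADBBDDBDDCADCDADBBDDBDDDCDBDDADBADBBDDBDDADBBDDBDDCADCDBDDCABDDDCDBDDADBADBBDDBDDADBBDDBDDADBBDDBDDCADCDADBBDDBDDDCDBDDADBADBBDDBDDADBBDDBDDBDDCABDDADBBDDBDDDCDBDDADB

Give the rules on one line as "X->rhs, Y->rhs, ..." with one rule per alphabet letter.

  step 3 ⇒ step 4: ADBBDDBDDCADCDADBBDDBDDCADCDBDDCABDDADBBDDBDDCADCDADBBDDBDDBDDCABDDADBBDDBDDDCDBDDADB ⇒ DCD·BDD·ADB·ADB·BDD·BDD·ADB·BDD·BDD·CA·DCD·BDD·CA·BDD·DCD·BDD·ADB·ADB·BDD·BDD·ADB·BDD·BDD·CA·DCD·BDD·CA·BDD·ADB·BDD·BDD·CA·DCD·ADB·BDD·BDD·DCD·BDD·ADB·ADB·BDD·BDD·ADB·BDD·BDD·CA·DCD·BDD·CA·BDD·DCD·BDD·ADB·ADB·BDD·BDD·ADB·BDD·BDD·ADB·BDD·BDD·CA·DCD·ADB·BDD·BDD·DCD·BDD·ADB·ADB·BDD·BDD·ADB·BDD·BDD·BDD·CA·BDD·ADB·BDD·BDD·DCD·BDD·ADB
    A ↦ DCD
    B ↦ ADB
    C ↦ CA
    D ↦ BDD

A->DCD, B->ADB, C->CA, D->BDD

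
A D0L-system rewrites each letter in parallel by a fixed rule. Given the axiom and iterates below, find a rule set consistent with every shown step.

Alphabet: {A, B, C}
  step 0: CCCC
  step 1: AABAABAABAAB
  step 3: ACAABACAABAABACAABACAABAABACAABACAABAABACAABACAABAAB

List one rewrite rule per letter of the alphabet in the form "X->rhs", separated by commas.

A->AC, B->C, C->AAB

  step 0 ⇒ step 1: CCCC ⇒ AAB·AAB·AAB·AAB
    C ↦ AAB
    A ↦ AC  (constrained at step 1)
    B ↦ C  (constrained at step 1)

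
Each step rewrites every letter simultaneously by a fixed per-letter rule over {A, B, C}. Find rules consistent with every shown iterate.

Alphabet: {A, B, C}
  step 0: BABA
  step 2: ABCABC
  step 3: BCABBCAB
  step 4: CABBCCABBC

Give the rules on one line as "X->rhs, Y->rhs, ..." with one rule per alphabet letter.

A->B, B->C, C->AB

  step 3 ⇒ step 4: BCABBCAB ⇒ C·AB·B·C·C·AB·B·C
    A ↦ B
    B ↦ C
    C ↦ AB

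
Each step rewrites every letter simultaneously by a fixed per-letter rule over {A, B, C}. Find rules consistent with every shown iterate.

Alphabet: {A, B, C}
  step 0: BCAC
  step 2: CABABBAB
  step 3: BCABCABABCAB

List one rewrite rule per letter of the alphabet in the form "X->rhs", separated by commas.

  step 2 ⇒ step 3: CABABBAB ⇒ B·C·AB·C·AB·AB·C·AB
    A ↦ C
    B ↦ AB
    C ↦ B

A->C, B->AB, C->B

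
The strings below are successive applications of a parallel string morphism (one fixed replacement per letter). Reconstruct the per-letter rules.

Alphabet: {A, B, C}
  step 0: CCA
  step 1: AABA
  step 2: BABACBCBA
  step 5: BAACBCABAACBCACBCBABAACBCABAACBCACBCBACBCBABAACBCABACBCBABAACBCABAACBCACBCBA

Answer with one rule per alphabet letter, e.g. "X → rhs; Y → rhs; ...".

A->BA, B->CBC, C->A

  step 1 ⇒ step 2: AABA ⇒ BA·BA·CBC·BA
    A ↦ BA
    B ↦ CBC
  step 0 ⇒ step 1: CCA ⇒ A·A·BA
    C ↦ A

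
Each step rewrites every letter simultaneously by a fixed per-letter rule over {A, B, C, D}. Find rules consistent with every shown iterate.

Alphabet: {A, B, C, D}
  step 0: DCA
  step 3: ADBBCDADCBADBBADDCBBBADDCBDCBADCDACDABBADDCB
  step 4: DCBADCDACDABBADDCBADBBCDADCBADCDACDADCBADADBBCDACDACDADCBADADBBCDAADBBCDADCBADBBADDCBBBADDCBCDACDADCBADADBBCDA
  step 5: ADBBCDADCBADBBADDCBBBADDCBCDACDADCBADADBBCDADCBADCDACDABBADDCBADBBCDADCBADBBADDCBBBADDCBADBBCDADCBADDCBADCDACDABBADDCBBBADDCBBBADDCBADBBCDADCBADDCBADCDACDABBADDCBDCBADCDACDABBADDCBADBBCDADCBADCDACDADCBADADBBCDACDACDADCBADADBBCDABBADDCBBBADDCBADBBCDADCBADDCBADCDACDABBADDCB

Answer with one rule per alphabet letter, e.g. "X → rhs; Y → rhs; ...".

A->DCB, B->CDA, C->BB, D->AD

  step 4 ⇒ step 5: DCBADCDACDABBADDCBADBBCDADCBADCDACDADCBADADBBCDACDACDADCBADADBBCDAADBBCDADCBADBBADDCBBBADDCBCDACDADCBADADBBCDA ⇒ AD·BB·CDA·DCB·AD·BB·AD·DCB·BB·AD·DCB·CDA·CDA·DCB·AD·AD·BB·CDA·DCB·AD·CDA·CDA·BB·AD·DCB·AD·BB·CDA·DCB·AD·BB·AD·DCB·BB·AD·DCB·AD·BB·CDA·DCB·AD·DCB·AD·CDA·CDA·BB·AD·DCB·BB·AD·DCB·BB·AD·DCB·AD·BB·CDA·DCB·AD·DCB·AD·CDA·CDA·BB·AD·DCB·DCB·AD·CDA·CDA·BB·AD·DCB·AD·BB·CDA·DCB·AD·CDA·CDA·DCB·AD·AD·BB·CDA·CDA·CDA·DCB·AD·AD·BB·CDA·BB·AD·DCB·BB·AD·DCB·AD·BB·CDA·DCB·AD·DCB·AD·CDA·CDA·BB·AD·DCB
    A ↦ DCB
    B ↦ CDA
    C ↦ BB
    D ↦ AD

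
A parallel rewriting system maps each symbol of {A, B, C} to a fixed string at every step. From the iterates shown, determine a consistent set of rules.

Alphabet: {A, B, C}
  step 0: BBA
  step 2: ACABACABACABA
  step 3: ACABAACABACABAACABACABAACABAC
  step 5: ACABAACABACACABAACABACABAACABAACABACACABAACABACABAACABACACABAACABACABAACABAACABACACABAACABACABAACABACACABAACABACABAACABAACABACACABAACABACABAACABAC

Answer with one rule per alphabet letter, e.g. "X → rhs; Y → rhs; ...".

A->AC, B->AB, C->ABA

  step 2 ⇒ step 3: ACABACABACABA ⇒ AC·ABA·AC·AB·AC·ABA·AC·AB·AC·ABA·AC·AB·AC
    A ↦ AC
    B ↦ AB
    C ↦ ABA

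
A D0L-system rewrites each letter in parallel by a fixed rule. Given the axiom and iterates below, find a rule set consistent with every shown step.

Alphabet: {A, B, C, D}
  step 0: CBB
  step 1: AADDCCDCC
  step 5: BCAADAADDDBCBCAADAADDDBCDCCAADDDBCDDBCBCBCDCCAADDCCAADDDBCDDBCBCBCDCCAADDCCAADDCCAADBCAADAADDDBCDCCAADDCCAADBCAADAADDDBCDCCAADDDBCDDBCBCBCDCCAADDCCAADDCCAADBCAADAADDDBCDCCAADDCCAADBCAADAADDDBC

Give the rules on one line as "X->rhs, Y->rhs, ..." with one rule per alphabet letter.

  step 0 ⇒ step 1: CBB ⇒ AAD·DCC·DCC
    B ↦ DCC
    C ↦ AAD
    A ↦ D  (constrained at step 1)
    D ↦ BC  (constrained at step 1)

A->D, B->DCC, C->AAD, D->BC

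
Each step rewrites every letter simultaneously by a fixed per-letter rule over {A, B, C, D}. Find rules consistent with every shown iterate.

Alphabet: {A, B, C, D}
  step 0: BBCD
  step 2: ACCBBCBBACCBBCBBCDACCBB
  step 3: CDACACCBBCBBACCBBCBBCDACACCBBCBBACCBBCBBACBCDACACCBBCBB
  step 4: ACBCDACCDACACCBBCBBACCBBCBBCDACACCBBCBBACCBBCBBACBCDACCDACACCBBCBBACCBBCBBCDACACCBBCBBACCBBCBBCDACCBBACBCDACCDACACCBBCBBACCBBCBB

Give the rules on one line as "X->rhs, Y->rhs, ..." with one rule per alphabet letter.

A->CD, B->CBB, C->AC, D->B

  step 3 ⇒ step 4: CDACACCBBCBBACCBBCBBCDACACCBBCBBACCBBCBBACBCDACACCBBCBB ⇒ AC·B·CD·AC·CD·AC·AC·CBB·CBB·AC·CBB·CBB·CD·AC·AC·CBB·CBB·AC·CBB·CBB·AC·B·CD·AC·CD·AC·AC·CBB·CBB·AC·CBB·CBB·CD·AC·AC·CBB·CBB·AC·CBB·CBB·CD·AC·CBB·AC·B·CD·AC·CD·AC·AC·CBB·CBB·AC·CBB·CBB
    A ↦ CD
    B ↦ CBB
    C ↦ AC
    D ↦ B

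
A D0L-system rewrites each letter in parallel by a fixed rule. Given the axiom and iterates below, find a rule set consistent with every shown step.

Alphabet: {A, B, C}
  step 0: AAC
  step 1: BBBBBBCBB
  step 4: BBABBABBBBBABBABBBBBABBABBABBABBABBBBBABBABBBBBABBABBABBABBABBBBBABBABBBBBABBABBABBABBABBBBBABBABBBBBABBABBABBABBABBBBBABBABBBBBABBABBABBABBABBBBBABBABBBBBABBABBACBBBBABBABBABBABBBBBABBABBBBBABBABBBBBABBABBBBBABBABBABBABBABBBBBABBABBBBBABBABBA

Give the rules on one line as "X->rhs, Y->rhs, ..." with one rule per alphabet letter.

  step 0 ⇒ step 1: AAC ⇒ BBB·BBB·CBB
    A ↦ BBB
    C ↦ CBB
    B ↦ BBA  (constrained at step 1)

A->BBB, B->BBA, C->CBB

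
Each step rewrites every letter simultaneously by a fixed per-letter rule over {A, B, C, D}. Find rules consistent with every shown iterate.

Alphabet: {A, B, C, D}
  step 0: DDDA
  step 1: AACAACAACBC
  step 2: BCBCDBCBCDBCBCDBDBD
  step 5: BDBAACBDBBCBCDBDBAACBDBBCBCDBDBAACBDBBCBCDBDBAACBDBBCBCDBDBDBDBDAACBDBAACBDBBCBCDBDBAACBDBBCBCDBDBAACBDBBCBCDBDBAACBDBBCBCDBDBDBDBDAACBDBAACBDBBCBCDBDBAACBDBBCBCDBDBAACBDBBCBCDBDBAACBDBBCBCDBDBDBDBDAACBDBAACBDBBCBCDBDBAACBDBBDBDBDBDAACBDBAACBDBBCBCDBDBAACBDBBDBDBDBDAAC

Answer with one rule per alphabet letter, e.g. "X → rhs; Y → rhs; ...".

A->BC, B->BDB, C->D, D->AAC

  step 1 ⇒ step 2: AACAACAACBC ⇒ BC·BC·D·BC·BC·D·BC·BC·D·BDB·D
    A ↦ BC
    B ↦ BDB
    C ↦ D
  step 0 ⇒ step 1: DDDA ⇒ AAC·AAC·AAC·BC
    D ↦ AAC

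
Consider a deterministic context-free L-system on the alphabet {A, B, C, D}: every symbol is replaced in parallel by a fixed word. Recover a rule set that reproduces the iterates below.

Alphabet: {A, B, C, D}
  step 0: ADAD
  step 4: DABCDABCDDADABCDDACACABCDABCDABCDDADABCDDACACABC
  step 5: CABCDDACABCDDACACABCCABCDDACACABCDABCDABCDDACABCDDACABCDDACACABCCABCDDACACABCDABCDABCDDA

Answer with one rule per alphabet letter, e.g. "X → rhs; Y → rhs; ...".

  step 4 ⇒ step 5: DABCDABCDDADABCDDACACABCDABCDABCDDADABCDDACACABC ⇒ CA·BC·D·DA·CA·BC·D·DA·CA·CA·BC·CA·BC·D·DA·CA·CA·BC·DA·BC·DA·BC·D·DA·CA·BC·D·DA·CA·BC·D·DA·CA·CA·BC·CA·BC·D·DA·CA·CA·BC·DA·BC·DA·BC·D·DA
    A ↦ BC
    B ↦ D
    C ↦ DA
    D ↦ CA

A->BC, B->D, C->DA, D->CA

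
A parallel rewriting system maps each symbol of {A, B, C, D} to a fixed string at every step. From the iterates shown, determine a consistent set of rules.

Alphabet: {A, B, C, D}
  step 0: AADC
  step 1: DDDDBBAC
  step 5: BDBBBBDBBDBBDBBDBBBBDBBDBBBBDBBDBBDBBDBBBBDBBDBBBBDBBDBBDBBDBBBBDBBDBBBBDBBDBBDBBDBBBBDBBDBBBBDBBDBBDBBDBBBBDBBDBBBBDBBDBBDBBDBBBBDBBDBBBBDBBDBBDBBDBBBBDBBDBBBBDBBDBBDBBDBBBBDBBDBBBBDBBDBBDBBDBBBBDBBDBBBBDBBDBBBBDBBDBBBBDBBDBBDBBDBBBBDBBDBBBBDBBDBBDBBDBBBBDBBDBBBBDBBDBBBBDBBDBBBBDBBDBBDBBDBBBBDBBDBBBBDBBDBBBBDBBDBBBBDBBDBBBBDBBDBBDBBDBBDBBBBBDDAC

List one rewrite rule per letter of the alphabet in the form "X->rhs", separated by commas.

  step 0 ⇒ step 1: AADC ⇒ DD·DD·BB·AC
    A ↦ DD
    C ↦ AC
    D ↦ BB
    B ↦ BDB  (constrained at step 1)

A->DD, B->BDB, C->AC, D->BB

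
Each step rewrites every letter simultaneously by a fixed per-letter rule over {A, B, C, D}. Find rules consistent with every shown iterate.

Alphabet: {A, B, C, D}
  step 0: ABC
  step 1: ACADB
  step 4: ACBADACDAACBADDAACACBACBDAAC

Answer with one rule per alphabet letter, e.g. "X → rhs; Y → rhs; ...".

A->AC, B->AD, C->B, D->DA

  step 0 ⇒ step 1: ABC ⇒ AC·AD·B
    A ↦ AC
    B ↦ AD
    C ↦ B
    D ↦ DA  (constrained at step 1)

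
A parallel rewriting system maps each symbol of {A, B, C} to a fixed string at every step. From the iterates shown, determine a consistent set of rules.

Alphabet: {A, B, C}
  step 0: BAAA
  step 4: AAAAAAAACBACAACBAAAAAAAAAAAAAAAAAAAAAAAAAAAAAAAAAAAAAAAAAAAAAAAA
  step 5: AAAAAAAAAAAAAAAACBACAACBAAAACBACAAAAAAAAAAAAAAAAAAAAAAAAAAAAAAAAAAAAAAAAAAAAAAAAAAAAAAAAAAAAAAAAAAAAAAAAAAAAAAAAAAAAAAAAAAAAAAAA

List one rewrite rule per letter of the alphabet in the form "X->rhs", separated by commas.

A->AA, B->AC, C->CB

  step 4 ⇒ step 5: AAAAAAAACBACAACBAAAAAAAAAAAAAAAAAAAAAAAAAAAAAAAAAAAAAAAAAAAAAAAA ⇒ AA·AA·AA·AA·AA·AA·AA·AA·CB·AC·AA·CB·AA·AA·CB·AC·AA·AA·AA·AA·AA·AA·AA·AA·AA·AA·AA·AA·AA·AA·AA·AA·AA·AA·AA·AA·AA·AA·AA·AA·AA·AA·AA·AA·AA·AA·AA·AA·AA·AA·AA·AA·AA·AA·AA·AA·AA·AA·AA·AA·AA·AA·AA·AA
    A ↦ AA
    B ↦ AC
    C ↦ CB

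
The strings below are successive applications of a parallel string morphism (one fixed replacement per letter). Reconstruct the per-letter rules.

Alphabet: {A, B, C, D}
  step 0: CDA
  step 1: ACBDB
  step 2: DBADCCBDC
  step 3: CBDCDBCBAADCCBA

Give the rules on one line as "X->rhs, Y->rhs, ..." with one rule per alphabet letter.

A->DB, B->DC, C->A, D->CB

  step 2 ⇒ step 3: DBADCCBDC ⇒ CB·DC·DB·CB·A·A·DC·CB·A
    A ↦ DB
    B ↦ DC
    C ↦ A
    D ↦ CB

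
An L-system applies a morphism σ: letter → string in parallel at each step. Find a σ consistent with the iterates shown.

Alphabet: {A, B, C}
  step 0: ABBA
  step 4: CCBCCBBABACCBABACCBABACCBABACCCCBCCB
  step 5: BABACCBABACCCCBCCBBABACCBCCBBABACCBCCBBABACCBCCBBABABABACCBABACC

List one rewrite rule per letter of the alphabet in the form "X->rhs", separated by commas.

A->B, B->CC, C->BA

  step 4 ⇒ step 5: CCBCCBBABACCBABACCBABACCBABACCCCBCCB ⇒ BA·BA·CC·BA·BA·CC·CC·B·CC·B·BA·BA·CC·B·CC·B·BA·BA·CC·B·CC·B·BA·BA·CC·B·CC·B·BA·BA·BA·BA·CC·BA·BA·CC
    A ↦ B
    B ↦ CC
    C ↦ BA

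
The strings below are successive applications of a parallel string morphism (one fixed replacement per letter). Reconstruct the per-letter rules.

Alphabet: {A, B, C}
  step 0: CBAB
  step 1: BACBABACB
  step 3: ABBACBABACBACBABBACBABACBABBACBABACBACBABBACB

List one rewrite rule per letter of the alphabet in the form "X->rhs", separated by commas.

  step 0 ⇒ step 1: CBAB ⇒ B·ACB·AB·ACB
    A ↦ AB
    B ↦ ACB
    C ↦ B

A->AB, B->ACB, C->B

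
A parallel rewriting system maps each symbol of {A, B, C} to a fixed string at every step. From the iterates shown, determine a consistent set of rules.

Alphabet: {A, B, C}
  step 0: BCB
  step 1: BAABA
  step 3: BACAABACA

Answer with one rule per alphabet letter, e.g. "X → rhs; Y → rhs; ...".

  step 0 ⇒ step 1: BCB ⇒ BA·A·BA
    B ↦ BA
    C ↦ A
    A ↦ C  (constrained at step 1)

A->C, B->BA, C->A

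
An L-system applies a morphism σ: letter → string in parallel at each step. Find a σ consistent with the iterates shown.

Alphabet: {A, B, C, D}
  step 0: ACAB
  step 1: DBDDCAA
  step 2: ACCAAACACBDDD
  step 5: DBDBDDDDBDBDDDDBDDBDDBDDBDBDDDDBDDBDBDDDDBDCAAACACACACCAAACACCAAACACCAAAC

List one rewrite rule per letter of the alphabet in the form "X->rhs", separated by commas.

  step 1 ⇒ step 2: DBDDCAA ⇒ AC·CAA·AC·AC·BD·D·D
    A ↦ D
    B ↦ CAA
    C ↦ BD
    D ↦ AC

A->D, B->CAA, C->BD, D->AC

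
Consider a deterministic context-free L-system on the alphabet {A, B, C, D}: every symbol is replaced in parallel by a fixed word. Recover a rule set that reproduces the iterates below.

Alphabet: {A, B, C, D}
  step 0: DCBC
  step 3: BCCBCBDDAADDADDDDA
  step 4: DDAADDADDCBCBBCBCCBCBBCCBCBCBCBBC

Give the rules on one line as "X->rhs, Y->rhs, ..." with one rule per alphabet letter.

  step 3 ⇒ step 4: BCCBCBDDAADDADDDDA ⇒ DD·A·A·DD·A·DD·CB·CB·BC·BC·CB·CB·BC·CB·CB·CB·CB·BC
    A ↦ BC
    B ↦ DD
    C ↦ A
    D ↦ CB

A->BC, B->DD, C->A, D->CB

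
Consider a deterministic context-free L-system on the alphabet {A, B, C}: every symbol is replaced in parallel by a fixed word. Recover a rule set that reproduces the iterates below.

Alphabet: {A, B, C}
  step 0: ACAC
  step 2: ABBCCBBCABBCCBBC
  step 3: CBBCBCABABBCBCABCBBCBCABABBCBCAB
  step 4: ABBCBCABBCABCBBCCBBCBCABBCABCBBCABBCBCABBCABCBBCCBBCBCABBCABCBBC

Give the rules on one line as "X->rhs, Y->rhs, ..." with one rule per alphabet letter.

A->CB, B->BC, C->AB

  step 3 ⇒ step 4: CBBCBCABABBCBCABCBBCBCABABBCBCAB ⇒ AB·BC·BC·AB·BC·AB·CB·BC·CB·BC·BC·AB·BC·AB·CB·BC·AB·BC·BC·AB·BC·AB·CB·BC·CB·BC·BC·AB·BC·AB·CB·BC
    A ↦ CB
    B ↦ BC
    C ↦ AB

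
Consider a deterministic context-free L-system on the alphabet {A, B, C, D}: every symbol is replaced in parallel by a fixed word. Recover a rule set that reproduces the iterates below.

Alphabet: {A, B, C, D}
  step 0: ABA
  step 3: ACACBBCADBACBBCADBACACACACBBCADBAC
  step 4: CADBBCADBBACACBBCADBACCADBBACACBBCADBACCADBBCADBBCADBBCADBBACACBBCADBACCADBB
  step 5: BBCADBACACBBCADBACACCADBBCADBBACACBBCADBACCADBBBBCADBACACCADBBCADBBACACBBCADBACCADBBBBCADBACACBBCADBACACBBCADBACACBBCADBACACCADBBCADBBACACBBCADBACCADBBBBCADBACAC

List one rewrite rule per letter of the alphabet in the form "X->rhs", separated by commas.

  step 4 ⇒ step 5: CADBBCADBBACACBBCADBACCADBBACACBBCADBACCADBBCADBBCADBBCADBBACACBBCADBACCADBB ⇒ BB·CAD·B·AC·AC·BB·CAD·B·AC·AC·CAD·BB·CAD·BB·AC·AC·BB·CAD·B·AC·CAD·BB·BB·CAD·B·AC·AC·CAD·BB·CAD·BB·AC·AC·BB·CAD·B·AC·CAD·BB·BB·CAD·B·AC·AC·BB·CAD·B·AC·AC·BB·CAD·B·AC·AC·BB·CAD·B·AC·AC·CAD·BB·CAD·BB·AC·AC·BB·CAD·B·AC·CAD·BB·BB·CAD·B·AC·AC
    A ↦ CAD
    B ↦ AC
    C ↦ BB
    D ↦ B

A->CAD, B->AC, C->BB, D->B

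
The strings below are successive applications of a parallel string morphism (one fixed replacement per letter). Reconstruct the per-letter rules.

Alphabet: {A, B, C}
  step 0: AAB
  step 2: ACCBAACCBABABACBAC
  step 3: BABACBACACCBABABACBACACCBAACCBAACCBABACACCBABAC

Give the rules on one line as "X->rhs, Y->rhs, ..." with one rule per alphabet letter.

A->BA, B->ACC, C->BAC

  step 2 ⇒ step 3: ACCBAACCBABABACBAC ⇒ BA·BAC·BAC·ACC·BA·BA·BAC·BAC·ACC·BA·ACC·BA·ACC·BA·BAC·ACC·BA·BAC
    A ↦ BA
    B ↦ ACC
    C ↦ BAC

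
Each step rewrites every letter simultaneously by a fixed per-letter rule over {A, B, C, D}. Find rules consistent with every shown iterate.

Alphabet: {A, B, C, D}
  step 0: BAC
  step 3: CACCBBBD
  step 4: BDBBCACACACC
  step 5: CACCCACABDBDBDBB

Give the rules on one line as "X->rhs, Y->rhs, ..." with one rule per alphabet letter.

A->D, B->CA, C->B, D->CC

  step 4 ⇒ step 5: BDBBCACACACC ⇒ CA·CC·CA·CA·B·D·B·D·B·D·B·B
    A ↦ D
    B ↦ CA
    C ↦ B
    D ↦ CC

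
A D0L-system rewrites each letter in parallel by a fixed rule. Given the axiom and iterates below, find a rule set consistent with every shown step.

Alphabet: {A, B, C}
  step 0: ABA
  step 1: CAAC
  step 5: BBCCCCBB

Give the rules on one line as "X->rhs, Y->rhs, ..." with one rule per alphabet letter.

A->C, B->AA, C->B

  step 0 ⇒ step 1: ABA ⇒ C·AA·C
    A ↦ C
    B ↦ AA
    C ↦ B  (constrained at step 1)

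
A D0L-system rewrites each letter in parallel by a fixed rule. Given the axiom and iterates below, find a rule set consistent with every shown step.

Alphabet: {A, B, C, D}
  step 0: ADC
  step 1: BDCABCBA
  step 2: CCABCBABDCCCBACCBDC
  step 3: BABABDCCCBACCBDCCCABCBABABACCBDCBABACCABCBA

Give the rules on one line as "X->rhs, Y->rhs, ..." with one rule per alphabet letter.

  step 2 ⇒ step 3: CCABCBABDCCCBACCBDC ⇒ BA·BA·BDC·CC·BA·CC·BDC·CC·ABC·BA·BA·BA·CC·BDC·BA·BA·CC·ABC·BA
    A ↦ BDC
    B ↦ CC
    C ↦ BA
    D ↦ ABC

A->BDC, B->CC, C->BA, D->ABC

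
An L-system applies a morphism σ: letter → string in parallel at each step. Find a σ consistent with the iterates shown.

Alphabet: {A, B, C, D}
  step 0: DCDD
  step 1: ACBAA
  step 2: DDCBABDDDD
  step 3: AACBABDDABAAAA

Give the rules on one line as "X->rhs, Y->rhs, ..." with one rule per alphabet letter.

  step 2 ⇒ step 3: DDCBABDDDD ⇒ A·A·CB·AB·DD·AB·A·A·A·A
    A ↦ DD
    B ↦ AB
    C ↦ CB
    D ↦ A

A->DD, B->AB, C->CB, D->A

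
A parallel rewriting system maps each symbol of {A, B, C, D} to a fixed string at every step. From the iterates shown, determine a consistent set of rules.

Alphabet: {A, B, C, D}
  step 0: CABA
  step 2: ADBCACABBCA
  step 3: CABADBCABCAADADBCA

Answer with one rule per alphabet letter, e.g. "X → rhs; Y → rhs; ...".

  step 2 ⇒ step 3: ADBCACABBCA ⇒ CA·B·AD·B·CA·B·CA·AD·AD·B·CA
    A ↦ CA
    B ↦ AD
    C ↦ B
    D ↦ B

A->CA, B->AD, C->B, D->B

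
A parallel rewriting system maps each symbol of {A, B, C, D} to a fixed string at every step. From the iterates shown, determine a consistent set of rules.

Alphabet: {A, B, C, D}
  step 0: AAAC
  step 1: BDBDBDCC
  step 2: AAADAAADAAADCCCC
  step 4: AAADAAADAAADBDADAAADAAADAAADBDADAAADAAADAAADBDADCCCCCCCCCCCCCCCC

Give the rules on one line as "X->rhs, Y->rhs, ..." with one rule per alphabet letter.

  step 1 ⇒ step 2: BDBDBDCC ⇒ AA·AD·AA·AD·AA·AD·CC·CC
    B ↦ AA
    C ↦ CC
    D ↦ AD
  step 0 ⇒ step 1: AAAC ⇒ BD·BD·BD·CC
    A ↦ BD

A->BD, B->AA, C->CC, D->AD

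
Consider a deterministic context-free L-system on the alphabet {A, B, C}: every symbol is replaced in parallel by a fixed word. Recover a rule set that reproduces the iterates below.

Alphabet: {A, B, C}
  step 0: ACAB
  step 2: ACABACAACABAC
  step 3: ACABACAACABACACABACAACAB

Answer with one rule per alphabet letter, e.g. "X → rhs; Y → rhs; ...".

  step 2 ⇒ step 3: ACABACAACABAC ⇒ AC·AB·AC·A·AC·AB·AC·AC·AB·AC·A·AC·AB
    A ↦ AC
    B ↦ A
    C ↦ AB

A->AC, B->A, C->AB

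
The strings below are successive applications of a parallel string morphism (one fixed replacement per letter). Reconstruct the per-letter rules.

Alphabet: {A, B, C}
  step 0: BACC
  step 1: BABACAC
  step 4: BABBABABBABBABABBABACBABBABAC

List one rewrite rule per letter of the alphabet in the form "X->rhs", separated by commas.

  step 0 ⇒ step 1: BACC ⇒ BA·B·AC·AC
    A ↦ B
    B ↦ BA
    C ↦ AC

A->B, B->BA, C->AC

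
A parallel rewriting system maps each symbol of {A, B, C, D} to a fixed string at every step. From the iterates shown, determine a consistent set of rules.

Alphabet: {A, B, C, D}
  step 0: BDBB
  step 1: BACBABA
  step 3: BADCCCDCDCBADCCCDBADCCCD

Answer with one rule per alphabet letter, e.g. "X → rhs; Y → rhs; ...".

A->DC, B->BA, C->CD, D->C

  step 0 ⇒ step 1: BDBB ⇒ BA·C·BA·BA
    B ↦ BA
    D ↦ C
    A ↦ DC  (constrained at step 1)
    C ↦ CD  (constrained at step 1)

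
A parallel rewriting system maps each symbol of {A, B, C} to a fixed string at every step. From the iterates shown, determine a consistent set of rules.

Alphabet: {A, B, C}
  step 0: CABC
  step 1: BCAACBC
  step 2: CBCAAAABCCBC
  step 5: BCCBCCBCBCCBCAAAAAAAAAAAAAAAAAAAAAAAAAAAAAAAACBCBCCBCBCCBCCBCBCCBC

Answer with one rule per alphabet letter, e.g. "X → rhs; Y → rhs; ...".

A->AA, B->C, C->BC

  step 1 ⇒ step 2: BCAACBC ⇒ C·BC·AA·AA·BC·C·BC
    A ↦ AA
    B ↦ C
    C ↦ BC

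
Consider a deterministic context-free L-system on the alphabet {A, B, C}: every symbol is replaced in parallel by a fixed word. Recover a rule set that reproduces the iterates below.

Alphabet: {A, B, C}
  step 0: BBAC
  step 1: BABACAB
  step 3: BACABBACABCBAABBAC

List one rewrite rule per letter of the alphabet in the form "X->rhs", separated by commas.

A->C, B->BA, C->AB

  step 0 ⇒ step 1: BBAC ⇒ BA·BA·C·AB
    A ↦ C
    B ↦ BA
    C ↦ AB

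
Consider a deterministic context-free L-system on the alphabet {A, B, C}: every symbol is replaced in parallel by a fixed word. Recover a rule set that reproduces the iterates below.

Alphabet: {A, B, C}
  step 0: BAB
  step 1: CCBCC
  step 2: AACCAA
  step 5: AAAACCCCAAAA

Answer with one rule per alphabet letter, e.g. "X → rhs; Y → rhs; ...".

A->B, B->CC, C->A

  step 1 ⇒ step 2: CCBCC ⇒ A·A·CC·A·A
    B ↦ CC
    C ↦ A
  step 0 ⇒ step 1: BAB ⇒ CC·B·CC
    A ↦ B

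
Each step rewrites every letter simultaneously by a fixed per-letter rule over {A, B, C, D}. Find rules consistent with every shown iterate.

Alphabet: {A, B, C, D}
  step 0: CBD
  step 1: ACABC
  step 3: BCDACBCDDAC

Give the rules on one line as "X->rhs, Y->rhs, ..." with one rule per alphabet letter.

A->D, B->A, C->AC, D->BC

  step 0 ⇒ step 1: CBD ⇒ AC·A·BC
    B ↦ A
    C ↦ AC
    D ↦ BC
    A ↦ D  (constrained at step 1)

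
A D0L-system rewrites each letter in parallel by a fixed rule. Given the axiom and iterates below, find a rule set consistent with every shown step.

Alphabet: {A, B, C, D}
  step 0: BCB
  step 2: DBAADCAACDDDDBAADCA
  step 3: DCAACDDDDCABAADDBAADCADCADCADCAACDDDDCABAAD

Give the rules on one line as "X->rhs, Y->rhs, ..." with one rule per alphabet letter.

  step 2 ⇒ step 3: DBAADCAACDDDDBAADCA ⇒ DCA·ACD·D·D·DCA·BAA·D·D·BAA·DCA·DCA·DCA·DCA·ACD·D·D·DCA·BAA·D
    A ↦ D
    B ↦ ACD
    C ↦ BAA
    D ↦ DCA

A->D, B->ACD, C->BAA, D->DCA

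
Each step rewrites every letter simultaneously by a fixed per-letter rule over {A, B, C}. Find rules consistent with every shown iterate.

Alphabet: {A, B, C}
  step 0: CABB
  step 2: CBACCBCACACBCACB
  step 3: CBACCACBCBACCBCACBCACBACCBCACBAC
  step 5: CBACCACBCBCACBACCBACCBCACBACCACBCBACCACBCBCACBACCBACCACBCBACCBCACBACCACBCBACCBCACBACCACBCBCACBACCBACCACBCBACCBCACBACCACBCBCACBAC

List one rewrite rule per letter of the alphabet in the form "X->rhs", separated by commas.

  step 2 ⇒ step 3: CBACCBCACACBCACB ⇒ CB·AC·CA·CB·CB·AC·CB·CA·CB·CA·CB·AC·CB·CA·CB·AC
    A ↦ CA
    B ↦ AC
    C ↦ CB

A->CA, B->AC, C->CB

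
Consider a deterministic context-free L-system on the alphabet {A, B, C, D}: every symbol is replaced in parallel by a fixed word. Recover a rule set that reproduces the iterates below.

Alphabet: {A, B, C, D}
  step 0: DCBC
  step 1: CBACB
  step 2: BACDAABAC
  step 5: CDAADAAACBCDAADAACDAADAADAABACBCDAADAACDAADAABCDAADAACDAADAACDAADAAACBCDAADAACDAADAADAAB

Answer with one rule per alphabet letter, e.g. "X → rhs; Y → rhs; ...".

  step 1 ⇒ step 2: CBACB ⇒ B·AC·DAA·B·AC
    A ↦ DAA
    B ↦ AC
    C ↦ B
  step 0 ⇒ step 1: DCBC ⇒ C·B·AC·B
    D ↦ C

A->DAA, B->AC, C->B, D->C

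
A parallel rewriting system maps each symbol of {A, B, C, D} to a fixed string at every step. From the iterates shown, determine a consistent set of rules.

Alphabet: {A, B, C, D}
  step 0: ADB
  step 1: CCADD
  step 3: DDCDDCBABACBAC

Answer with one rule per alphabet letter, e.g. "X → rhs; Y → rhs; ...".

  step 0 ⇒ step 1: ADB ⇒ C·CA·DD
    A ↦ C
    B ↦ DD
    D ↦ CA
    C ↦ BA  (constrained at step 1)

A->C, B->DD, C->BA, D->CA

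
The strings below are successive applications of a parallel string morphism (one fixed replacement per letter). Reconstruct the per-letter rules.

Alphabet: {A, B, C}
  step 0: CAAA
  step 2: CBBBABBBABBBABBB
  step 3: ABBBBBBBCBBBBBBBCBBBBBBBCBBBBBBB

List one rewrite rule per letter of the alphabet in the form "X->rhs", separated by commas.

A->CB, B->BB, C->AB

  step 2 ⇒ step 3: CBBBABBBABBBABBB ⇒ AB·BB·BB·BB·CB·BB·BB·BB·CB·BB·BB·BB·CB·BB·BB·BB
    A ↦ CB
    B ↦ BB
    C ↦ AB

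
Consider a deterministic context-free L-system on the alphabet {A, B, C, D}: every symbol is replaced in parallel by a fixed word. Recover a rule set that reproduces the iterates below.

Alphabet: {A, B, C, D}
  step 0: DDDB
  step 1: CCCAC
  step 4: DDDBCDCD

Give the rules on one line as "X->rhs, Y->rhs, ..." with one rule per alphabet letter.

A->BC, B->AC, C->D, D->C

  step 0 ⇒ step 1: DDDB ⇒ C·C·C·AC
    B ↦ AC
    D ↦ C
    A ↦ BC  (constrained at step 1)
    C ↦ D  (constrained at step 1)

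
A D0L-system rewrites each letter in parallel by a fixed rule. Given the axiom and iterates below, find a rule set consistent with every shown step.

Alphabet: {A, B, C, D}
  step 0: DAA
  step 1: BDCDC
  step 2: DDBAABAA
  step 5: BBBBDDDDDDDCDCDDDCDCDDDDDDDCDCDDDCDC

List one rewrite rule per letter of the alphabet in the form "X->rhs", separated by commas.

  step 1 ⇒ step 2: BDCDC ⇒ DD·B·AA·B·AA
    B ↦ DD
    C ↦ AA
    D ↦ B
  step 0 ⇒ step 1: DAA ⇒ B·DC·DC
    A ↦ DC

A->DC, B->DD, C->AA, D->B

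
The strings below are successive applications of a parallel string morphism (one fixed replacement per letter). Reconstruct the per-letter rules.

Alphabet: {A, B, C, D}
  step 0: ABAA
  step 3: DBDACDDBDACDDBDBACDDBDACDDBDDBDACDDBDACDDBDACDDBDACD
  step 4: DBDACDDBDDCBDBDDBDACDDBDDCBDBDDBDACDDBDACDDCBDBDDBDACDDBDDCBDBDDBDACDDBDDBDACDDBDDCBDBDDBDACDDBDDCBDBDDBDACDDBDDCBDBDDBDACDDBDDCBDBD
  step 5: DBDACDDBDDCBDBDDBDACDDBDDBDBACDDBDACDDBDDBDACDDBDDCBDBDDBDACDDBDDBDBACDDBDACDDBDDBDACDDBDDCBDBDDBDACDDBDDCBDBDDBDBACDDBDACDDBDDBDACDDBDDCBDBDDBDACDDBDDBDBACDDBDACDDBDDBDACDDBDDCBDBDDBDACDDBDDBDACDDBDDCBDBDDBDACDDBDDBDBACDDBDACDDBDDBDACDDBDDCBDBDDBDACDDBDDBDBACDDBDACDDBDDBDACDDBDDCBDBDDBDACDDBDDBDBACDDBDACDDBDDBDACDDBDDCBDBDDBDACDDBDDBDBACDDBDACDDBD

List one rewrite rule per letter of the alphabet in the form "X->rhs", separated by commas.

  step 4 ⇒ step 5: DBDACDDBDDCBDBDDBDACDDBDDCBDBDDBDACDDBDACDDCBDBDDBDACDDBDDCBDBDDBDACDDBDDBDACDDBDDCBDBDDBDACDDBDDCBDBDDBDACDDBDDCBDBDDBDACDDBDDCBDBD ⇒ DBD·ACD·DBD·DC·B·DBD·DBD·ACD·DBD·DBD·B·ACD·DBD·ACD·DBD·DBD·ACD·DBD·DC·B·DBD·DBD·ACD·DBD·DBD·B·ACD·DBD·ACD·DBD·DBD·ACD·DBD·DC·B·DBD·DBD·ACD·DBD·DC·B·DBD·DBD·B·ACD·DBD·ACD·DBD·DBD·ACD·DBD·DC·B·DBD·DBD·ACD·DBD·DBD·B·ACD·DBD·ACD·DBD·DBD·ACD·DBD·DC·B·DBD·DBD·ACD·DBD·DBD·ACD·DBD·DC·B·DBD·DBD·ACD·DBD·DBD·B·ACD·DBD·ACD·DBD·DBD·ACD·DBD·DC·B·DBD·DBD·ACD·DBD·DBD·B·ACD·DBD·ACD·DBD·DBD·ACD·DBD·DC·B·DBD·DBD·ACD·DBD·DBD·B·ACD·DBD·ACD·DBD·DBD·ACD·DBD·DC·B·DBD·DBD·ACD·DBD·DBD·B·ACD·DBD·ACD·DBD
    A ↦ DC
    B ↦ ACD
    C ↦ B
    D ↦ DBD

A->DC, B->ACD, C->B, D->DBD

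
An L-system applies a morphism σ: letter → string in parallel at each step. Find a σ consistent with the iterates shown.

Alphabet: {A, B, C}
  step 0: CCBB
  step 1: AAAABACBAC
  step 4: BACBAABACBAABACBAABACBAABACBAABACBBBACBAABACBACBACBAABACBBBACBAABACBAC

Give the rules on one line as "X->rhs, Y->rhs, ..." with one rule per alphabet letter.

  step 0 ⇒ step 1: CCBB ⇒ AA·AA·BAC·BAC
    B ↦ BAC
    C ↦ AA
    A ↦ B  (constrained at step 1)

A->B, B->BAC, C->AA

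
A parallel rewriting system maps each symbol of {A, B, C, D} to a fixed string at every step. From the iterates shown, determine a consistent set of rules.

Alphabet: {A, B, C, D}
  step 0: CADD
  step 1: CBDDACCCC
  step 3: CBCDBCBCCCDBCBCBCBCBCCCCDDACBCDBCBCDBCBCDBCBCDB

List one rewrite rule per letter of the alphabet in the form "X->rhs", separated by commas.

A->DDA, B->CDB, C->CB, D->CC

  step 0 ⇒ step 1: CADD ⇒ CB·DDA·CC·CC
    A ↦ DDA
    C ↦ CB
    D ↦ CC
    B ↦ CDB  (constrained at step 1)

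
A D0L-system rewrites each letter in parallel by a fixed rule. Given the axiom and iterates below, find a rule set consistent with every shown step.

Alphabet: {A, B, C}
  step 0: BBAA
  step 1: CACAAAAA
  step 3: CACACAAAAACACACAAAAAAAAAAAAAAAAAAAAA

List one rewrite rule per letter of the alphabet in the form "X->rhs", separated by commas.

  step 0 ⇒ step 1: BBAA ⇒ CA·CA·AA·AA
    A ↦ AA
    B ↦ CA
    C ↦ BBB  (constrained at step 1)

A->AA, B->CA, C->BBB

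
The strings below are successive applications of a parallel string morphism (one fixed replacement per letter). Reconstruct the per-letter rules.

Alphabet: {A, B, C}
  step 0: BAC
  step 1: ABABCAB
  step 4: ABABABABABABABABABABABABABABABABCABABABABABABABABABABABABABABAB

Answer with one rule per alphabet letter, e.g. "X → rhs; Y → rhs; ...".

A->AB, B->AB, C->CAB

  step 0 ⇒ step 1: BAC ⇒ AB·AB·CAB
    A ↦ AB
    B ↦ AB
    C ↦ CAB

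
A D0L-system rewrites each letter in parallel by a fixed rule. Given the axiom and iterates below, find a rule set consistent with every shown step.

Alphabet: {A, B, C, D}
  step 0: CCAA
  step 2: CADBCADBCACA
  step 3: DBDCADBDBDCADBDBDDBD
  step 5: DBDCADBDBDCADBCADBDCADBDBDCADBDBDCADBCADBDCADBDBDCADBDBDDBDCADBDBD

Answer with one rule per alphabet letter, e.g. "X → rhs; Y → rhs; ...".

A->D, B->DB, C->DB, D->CA

  step 2 ⇒ step 3: CADBCADBCACA ⇒ DB·D·CA·DB·DB·D·CA·DB·DB·D·DB·D
    A ↦ D
    B ↦ DB
    C ↦ DB
    D ↦ CA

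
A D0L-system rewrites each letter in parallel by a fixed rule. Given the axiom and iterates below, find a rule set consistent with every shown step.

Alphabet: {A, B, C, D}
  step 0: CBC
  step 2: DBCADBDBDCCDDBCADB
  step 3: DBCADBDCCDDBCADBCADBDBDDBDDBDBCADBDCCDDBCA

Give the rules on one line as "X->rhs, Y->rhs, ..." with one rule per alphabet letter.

A->CCD, B->CA, C->DBD, D->DB

  step 2 ⇒ step 3: DBCADBDBDCCDDBCADB ⇒ DB·CA·DBD·CCD·DB·CA·DB·CA·DB·DBD·DBD·DB·DB·CA·DBD·CCD·DB·CA
    A ↦ CCD
    B ↦ CA
    C ↦ DBD
    D ↦ DB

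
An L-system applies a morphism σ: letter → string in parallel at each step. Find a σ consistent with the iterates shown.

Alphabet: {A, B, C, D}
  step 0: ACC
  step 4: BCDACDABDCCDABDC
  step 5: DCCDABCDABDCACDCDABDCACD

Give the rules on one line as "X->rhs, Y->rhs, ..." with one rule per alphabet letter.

  step 4 ⇒ step 5: BCDACDABDCCDABDC ⇒ DC·CD·A·B·CD·A·B·DC·A·CD·CD·A·B·DC·A·CD
    A ↦ B
    B ↦ DC
    C ↦ CD
    D ↦ A

A->B, B->DC, C->CD, D->A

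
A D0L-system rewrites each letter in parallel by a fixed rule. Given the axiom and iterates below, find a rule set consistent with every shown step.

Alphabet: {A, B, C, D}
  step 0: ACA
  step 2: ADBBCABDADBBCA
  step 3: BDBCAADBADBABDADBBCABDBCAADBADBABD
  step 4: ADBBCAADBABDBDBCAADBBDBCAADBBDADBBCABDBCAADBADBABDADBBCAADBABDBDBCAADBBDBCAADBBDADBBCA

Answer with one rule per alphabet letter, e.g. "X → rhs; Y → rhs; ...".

  step 3 ⇒ step 4: BDBCAADBADBABDADBBCABDBCAADBADBABD ⇒ ADB·BCA·ADB·A·BD·BD·BCA·ADB·BD·BCA·ADB·BD·ADB·BCA·BD·BCA·ADB·ADB·A·BD·ADB·BCA·ADB·A·BD·BD·BCA·ADB·BD·BCA·ADB·BD·ADB·BCA
    A ↦ BD
    B ↦ ADB
    C ↦ A
    D ↦ BCA

A->BD, B->ADB, C->A, D->BCA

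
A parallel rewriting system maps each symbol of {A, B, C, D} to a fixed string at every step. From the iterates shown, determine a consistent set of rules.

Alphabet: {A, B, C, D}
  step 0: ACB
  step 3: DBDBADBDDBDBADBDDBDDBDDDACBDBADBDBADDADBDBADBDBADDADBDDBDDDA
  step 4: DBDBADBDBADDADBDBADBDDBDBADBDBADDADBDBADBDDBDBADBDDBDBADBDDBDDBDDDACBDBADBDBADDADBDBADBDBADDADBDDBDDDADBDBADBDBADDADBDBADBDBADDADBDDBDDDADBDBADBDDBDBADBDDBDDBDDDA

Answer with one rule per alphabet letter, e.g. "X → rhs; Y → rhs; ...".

A->DDA, B->BA, C->CBD, D->DBD

  step 3 ⇒ step 4: DBDBADBDDBDBADBDDBDDBDDDACBDBADBDBADDADBDBADBDBADDADBDDBDDDA ⇒ DBD·BA·DBD·BA·DDA·DBD·BA·DBD·DBD·BA·DBD·BA·DDA·DBD·BA·DBD·DBD·BA·DBD·DBD·BA·DBD·DBD·DBD·DDA·CBD·BA·DBD·BA·DDA·DBD·BA·DBD·BA·DDA·DBD·DBD·DDA·DBD·BA·DBD·BA·DDA·DBD·BA·DBD·BA·DDA·DBD·DBD·DDA·DBD·BA·DBD·DBD·BA·DBD·DBD·DBD·DDA
    A ↦ DDA
    B ↦ BA
    C ↦ CBD
    D ↦ DBD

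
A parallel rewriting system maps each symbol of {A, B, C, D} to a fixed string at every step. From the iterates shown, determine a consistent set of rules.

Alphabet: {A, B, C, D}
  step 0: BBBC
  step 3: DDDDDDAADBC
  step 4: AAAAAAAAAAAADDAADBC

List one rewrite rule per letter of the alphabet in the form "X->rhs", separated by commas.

  step 3 ⇒ step 4: DDDDDDAADBC ⇒ AA·AA·AA·AA·AA·AA·D·D·AA·D·BC
    A ↦ D
    B ↦ D
    C ↦ BC
    D ↦ AA

A->D, B->D, C->BC, D->AA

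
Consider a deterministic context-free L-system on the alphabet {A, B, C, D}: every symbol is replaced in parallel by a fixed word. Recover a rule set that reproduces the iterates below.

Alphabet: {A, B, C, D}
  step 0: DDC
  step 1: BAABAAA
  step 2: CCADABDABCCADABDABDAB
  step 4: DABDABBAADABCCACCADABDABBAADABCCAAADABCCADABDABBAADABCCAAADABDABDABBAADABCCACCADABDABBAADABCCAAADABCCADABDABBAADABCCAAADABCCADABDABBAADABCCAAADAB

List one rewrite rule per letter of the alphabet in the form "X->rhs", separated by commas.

A->DAB, B->CCA, C->A, D->BAA

  step 1 ⇒ step 2: BAABAAA ⇒ CCA·DAB·DAB·CCA·DAB·DAB·DAB
    A ↦ DAB
    B ↦ CCA
  step 0 ⇒ step 1: DDC ⇒ BAA·BAA·A
    C ↦ A
  step 0 ⇒ step 1: DDC ⇒ BAA·BAA·A
    D ↦ BAA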